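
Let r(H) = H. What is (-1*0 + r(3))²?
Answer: 9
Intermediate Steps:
(-1*0 + r(3))² = (-1*0 + 3)² = (0 + 3)² = 3² = 9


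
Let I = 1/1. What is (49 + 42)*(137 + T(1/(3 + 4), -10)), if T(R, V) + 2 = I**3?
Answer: 12376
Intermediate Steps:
I = 1
T(R, V) = -1 (T(R, V) = -2 + 1**3 = -2 + 1 = -1)
(49 + 42)*(137 + T(1/(3 + 4), -10)) = (49 + 42)*(137 - 1) = 91*136 = 12376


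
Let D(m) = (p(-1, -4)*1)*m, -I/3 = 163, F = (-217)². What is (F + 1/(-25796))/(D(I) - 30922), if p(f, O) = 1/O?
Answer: -1214707843/794510351 ≈ -1.5289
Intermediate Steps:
F = 47089
I = -489 (I = -3*163 = -489)
D(m) = -m/4 (D(m) = (1/(-4))*m = (-¼*1)*m = -m/4)
(F + 1/(-25796))/(D(I) - 30922) = (47089 + 1/(-25796))/(-¼*(-489) - 30922) = (47089 - 1/25796)/(489/4 - 30922) = 1214707843/(25796*(-123199/4)) = (1214707843/25796)*(-4/123199) = -1214707843/794510351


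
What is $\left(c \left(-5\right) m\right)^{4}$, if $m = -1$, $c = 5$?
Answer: $390625$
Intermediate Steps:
$\left(c \left(-5\right) m\right)^{4} = \left(5 \left(-5\right) \left(-1\right)\right)^{4} = \left(\left(-25\right) \left(-1\right)\right)^{4} = 25^{4} = 390625$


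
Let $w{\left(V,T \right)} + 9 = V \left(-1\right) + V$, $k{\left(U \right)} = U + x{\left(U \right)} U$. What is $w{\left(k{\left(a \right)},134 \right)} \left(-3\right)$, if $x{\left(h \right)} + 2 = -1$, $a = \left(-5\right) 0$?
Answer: $27$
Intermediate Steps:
$a = 0$
$x{\left(h \right)} = -3$ ($x{\left(h \right)} = -2 - 1 = -3$)
$k{\left(U \right)} = - 2 U$ ($k{\left(U \right)} = U - 3 U = - 2 U$)
$w{\left(V,T \right)} = -9$ ($w{\left(V,T \right)} = -9 + \left(V \left(-1\right) + V\right) = -9 + \left(- V + V\right) = -9 + 0 = -9$)
$w{\left(k{\left(a \right)},134 \right)} \left(-3\right) = \left(-9\right) \left(-3\right) = 27$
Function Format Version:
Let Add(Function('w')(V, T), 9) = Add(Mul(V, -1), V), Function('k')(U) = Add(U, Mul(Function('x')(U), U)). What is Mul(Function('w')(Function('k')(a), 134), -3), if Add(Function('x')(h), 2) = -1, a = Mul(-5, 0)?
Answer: 27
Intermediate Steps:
a = 0
Function('x')(h) = -3 (Function('x')(h) = Add(-2, -1) = -3)
Function('k')(U) = Mul(-2, U) (Function('k')(U) = Add(U, Mul(-3, U)) = Mul(-2, U))
Function('w')(V, T) = -9 (Function('w')(V, T) = Add(-9, Add(Mul(V, -1), V)) = Add(-9, Add(Mul(-1, V), V)) = Add(-9, 0) = -9)
Mul(Function('w')(Function('k')(a), 134), -3) = Mul(-9, -3) = 27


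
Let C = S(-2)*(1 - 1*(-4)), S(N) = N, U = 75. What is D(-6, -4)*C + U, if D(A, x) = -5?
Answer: 125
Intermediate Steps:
C = -10 (C = -2*(1 - 1*(-4)) = -2*(1 + 4) = -2*5 = -10)
D(-6, -4)*C + U = -5*(-10) + 75 = 50 + 75 = 125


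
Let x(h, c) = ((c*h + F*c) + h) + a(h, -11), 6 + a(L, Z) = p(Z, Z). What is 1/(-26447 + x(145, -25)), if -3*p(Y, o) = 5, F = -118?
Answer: -3/80954 ≈ -3.7058e-5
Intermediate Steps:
p(Y, o) = -5/3 (p(Y, o) = -⅓*5 = -5/3)
a(L, Z) = -23/3 (a(L, Z) = -6 - 5/3 = -23/3)
x(h, c) = -23/3 + h - 118*c + c*h (x(h, c) = ((c*h - 118*c) + h) - 23/3 = ((-118*c + c*h) + h) - 23/3 = (h - 118*c + c*h) - 23/3 = -23/3 + h - 118*c + c*h)
1/(-26447 + x(145, -25)) = 1/(-26447 + (-23/3 + 145 - 118*(-25) - 25*145)) = 1/(-26447 + (-23/3 + 145 + 2950 - 3625)) = 1/(-26447 - 1613/3) = 1/(-80954/3) = -3/80954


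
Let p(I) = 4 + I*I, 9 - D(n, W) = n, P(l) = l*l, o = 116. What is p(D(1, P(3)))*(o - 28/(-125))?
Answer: 987904/125 ≈ 7903.2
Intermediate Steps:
P(l) = l²
D(n, W) = 9 - n
p(I) = 4 + I²
p(D(1, P(3)))*(o - 28/(-125)) = (4 + (9 - 1*1)²)*(116 - 28/(-125)) = (4 + (9 - 1)²)*(116 - 28*(-1/125)) = (4 + 8²)*(116 + 28/125) = (4 + 64)*(14528/125) = 68*(14528/125) = 987904/125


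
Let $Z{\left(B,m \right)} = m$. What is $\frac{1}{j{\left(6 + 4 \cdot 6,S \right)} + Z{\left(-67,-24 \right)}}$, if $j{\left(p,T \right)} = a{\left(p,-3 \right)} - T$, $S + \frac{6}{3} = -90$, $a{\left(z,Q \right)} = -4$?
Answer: $\frac{1}{64} \approx 0.015625$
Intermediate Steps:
$S = -92$ ($S = -2 - 90 = -92$)
$j{\left(p,T \right)} = -4 - T$
$\frac{1}{j{\left(6 + 4 \cdot 6,S \right)} + Z{\left(-67,-24 \right)}} = \frac{1}{\left(-4 - -92\right) - 24} = \frac{1}{\left(-4 + 92\right) - 24} = \frac{1}{88 - 24} = \frac{1}{64}$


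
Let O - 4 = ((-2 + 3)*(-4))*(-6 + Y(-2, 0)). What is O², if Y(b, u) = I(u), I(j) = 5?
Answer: 64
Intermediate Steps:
Y(b, u) = 5
O = 8 (O = 4 + ((-2 + 3)*(-4))*(-6 + 5) = 4 + (1*(-4))*(-1) = 4 - 4*(-1) = 4 + 4 = 8)
O² = 8² = 64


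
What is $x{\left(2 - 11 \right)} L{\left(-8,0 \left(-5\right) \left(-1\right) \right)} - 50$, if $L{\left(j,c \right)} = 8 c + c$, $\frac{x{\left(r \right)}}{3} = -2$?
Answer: $-50$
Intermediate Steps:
$x{\left(r \right)} = -6$ ($x{\left(r \right)} = 3 \left(-2\right) = -6$)
$L{\left(j,c \right)} = 9 c$
$x{\left(2 - 11 \right)} L{\left(-8,0 \left(-5\right) \left(-1\right) \right)} - 50 = - 6 \cdot 9 \cdot 0 \left(-5\right) \left(-1\right) - 50 = - 6 \cdot 9 \cdot 0 \left(-1\right) - 50 = - 6 \cdot 9 \cdot 0 - 50 = \left(-6\right) 0 - 50 = 0 - 50 = -50$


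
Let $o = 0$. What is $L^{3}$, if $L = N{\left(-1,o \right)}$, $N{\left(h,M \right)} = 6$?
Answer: $216$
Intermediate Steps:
$L = 6$
$L^{3} = 6^{3} = 216$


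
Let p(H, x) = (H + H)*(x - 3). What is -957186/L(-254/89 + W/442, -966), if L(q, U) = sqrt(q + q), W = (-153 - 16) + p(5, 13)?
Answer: 957186*I*sqrt(2328986621)/118409 ≈ 3.9012e+5*I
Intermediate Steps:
p(H, x) = 2*H*(-3 + x) (p(H, x) = (2*H)*(-3 + x) = 2*H*(-3 + x))
W = -69 (W = (-153 - 16) + 2*5*(-3 + 13) = -169 + 2*5*10 = -169 + 100 = -69)
L(q, U) = sqrt(2)*sqrt(q) (L(q, U) = sqrt(2*q) = sqrt(2)*sqrt(q))
-957186/L(-254/89 + W/442, -966) = -957186*sqrt(2)/(2*sqrt(-254/89 - 69/442)) = -957186*(-I*sqrt(2328986621)/118409) = -(-957186)*I*sqrt(2328986621)/118409 = 957186*I*sqrt(2328986621)/118409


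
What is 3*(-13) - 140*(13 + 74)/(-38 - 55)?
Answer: 2851/31 ≈ 91.968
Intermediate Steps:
3*(-13) - 140*(13 + 74)/(-38 - 55) = -39 - 12180/(-93) = -39 - 12180*(-1)/93 = -39 - 140*(-29/31) = -39 + 4060/31 = 2851/31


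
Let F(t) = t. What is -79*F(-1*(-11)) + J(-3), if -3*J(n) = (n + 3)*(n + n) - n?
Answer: -870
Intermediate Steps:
J(n) = n/3 - 2*n*(3 + n)/3 (J(n) = -((n + 3)*(n + n) - n)/3 = -((3 + n)*(2*n) - n)/3 = -(2*n*(3 + n) - n)/3 = -(-n + 2*n*(3 + n))/3 = n/3 - 2*n*(3 + n)/3)
-79*F(-1*(-11)) + J(-3) = -(-79)*(-11) - 1/3*(-3)*(5 + 2*(-3)) = -79*11 - 1/3*(-3)*(5 - 6) = -869 - 1/3*(-3)*(-1) = -869 - 1 = -870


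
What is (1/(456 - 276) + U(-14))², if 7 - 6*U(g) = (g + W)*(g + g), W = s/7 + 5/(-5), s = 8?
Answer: 130622041/32400 ≈ 4031.5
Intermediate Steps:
W = ⅐ (W = 8/7 + 5/(-5) = 8*(⅐) + 5*(-⅕) = 8/7 - 1 = ⅐ ≈ 0.14286)
U(g) = 7/6 - g*(⅐ + g)/3 (U(g) = 7/6 - (g + ⅐)*(g + g)/6 = 7/6 - (⅐ + g)*2*g/6 = 7/6 - g*(⅐ + g)/3)
(1/(456 - 276) + U(-14))² = (1/(456 - 276) + (7/6 - ⅓*(-14)² - 1/21*(-14)))² = (1/180 + (7/6 - ⅓*196 + ⅔))² = (1/180 + (7/6 - 196/3 + ⅔))² = (1/180 - 127/2)² = (-11429/180)² = 130622041/32400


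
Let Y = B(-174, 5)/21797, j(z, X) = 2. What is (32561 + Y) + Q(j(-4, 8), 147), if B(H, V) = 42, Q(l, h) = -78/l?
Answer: 708882076/21797 ≈ 32522.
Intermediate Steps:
Y = 42/21797 ≈ 0.0019269
(32561 + Y) + Q(j(-4, 8), 147) = (32561 + 42/21797) - 78/2 = 709732159/21797 - 78*1/2 = 709732159/21797 - 39 = 708882076/21797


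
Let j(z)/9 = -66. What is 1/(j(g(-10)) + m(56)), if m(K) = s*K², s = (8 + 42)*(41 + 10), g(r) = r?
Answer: 1/7996206 ≈ 1.2506e-7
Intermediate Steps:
j(z) = -594 (j(z) = 9*(-66) = -594)
s = 2550 (s = 50*51 = 2550)
m(K) = 2550*K²
1/(j(g(-10)) + m(56)) = 1/(-594 + 2550*56²) = 1/(-594 + 2550*3136) = 1/(-594 + 7996800) = 1/7996206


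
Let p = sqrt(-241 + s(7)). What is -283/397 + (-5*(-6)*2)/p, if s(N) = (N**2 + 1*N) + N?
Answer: -283/397 - 30*I*sqrt(178)/89 ≈ -0.71285 - 4.4972*I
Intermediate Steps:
s(N) = N**2 + 2*N (s(N) = (N**2 + N) + N = (N + N**2) + N = N**2 + 2*N)
p = I*sqrt(178) (p = sqrt(-241 + 7*(2 + 7)) = sqrt(-241 + 7*9) = sqrt(-241 + 63) = sqrt(-178) = I*sqrt(178) ≈ 13.342*I)
-283/397 + (-5*(-6)*2)/p = -283/397 + (-5*(-6)*2)/((I*sqrt(178))) = -283*1/397 + (30*2)*(-I*sqrt(178)/178) = -283/397 + 60*(-I*sqrt(178)/178) = -283/397 - 30*I*sqrt(178)/89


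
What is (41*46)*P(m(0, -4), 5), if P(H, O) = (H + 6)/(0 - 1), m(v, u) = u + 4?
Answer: -11316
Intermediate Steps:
m(v, u) = 4 + u
P(H, O) = -6 - H (P(H, O) = (6 + H)/(-1) = (6 + H)*(-1) = -6 - H)
(41*46)*P(m(0, -4), 5) = (41*46)*(-6 - (4 - 4)) = 1886*(-6 - 1*0) = 1886*(-6 + 0) = 1886*(-6) = -11316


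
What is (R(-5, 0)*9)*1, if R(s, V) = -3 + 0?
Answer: -27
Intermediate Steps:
R(s, V) = -3
(R(-5, 0)*9)*1 = -3*9*1 = -27*1 = -27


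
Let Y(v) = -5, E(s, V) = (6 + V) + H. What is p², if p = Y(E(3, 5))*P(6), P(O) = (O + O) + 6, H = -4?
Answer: 8100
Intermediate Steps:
P(O) = 6 + 2*O (P(O) = 2*O + 6 = 6 + 2*O)
E(s, V) = 2 + V (E(s, V) = (6 + V) - 4 = 2 + V)
p = -90 (p = -5*(6 + 2*6) = -5*(6 + 12) = -5*18 = -90)
p² = (-90)² = 8100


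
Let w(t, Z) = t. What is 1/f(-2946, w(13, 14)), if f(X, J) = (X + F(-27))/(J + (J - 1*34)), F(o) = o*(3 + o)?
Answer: 4/1149 ≈ 0.0034813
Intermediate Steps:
f(X, J) = (648 + X)/(-34 + 2*J) (f(X, J) = (X - 27*(3 - 27))/(J + (J - 1*34)) = (X - 27*(-24))/(J + (J - 34)) = (X + 648)/(J + (-34 + J)) = (648 + X)/(-34 + 2*J))
1/f(-2946, w(13, 14)) = 1/((648 - 2946)/(2*(-17 + 13))) = 1/((½)*(-2298)/(-4)) = 1/((½)*(-¼)*(-2298)) = 1/(1149/4) = 4/1149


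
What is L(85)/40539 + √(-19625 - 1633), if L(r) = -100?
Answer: -100/40539 + 3*I*√2362 ≈ -0.0024668 + 145.8*I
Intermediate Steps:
L(85)/40539 + √(-19625 - 1633) = -100/40539 + √(-19625 - 1633) = -100*1/40539 + √(-21258) = -100/40539 + 3*I*√2362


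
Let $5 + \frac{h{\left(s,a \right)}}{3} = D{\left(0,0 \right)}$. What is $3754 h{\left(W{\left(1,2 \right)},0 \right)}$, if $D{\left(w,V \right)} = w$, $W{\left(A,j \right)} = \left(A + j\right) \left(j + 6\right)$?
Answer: $-56310$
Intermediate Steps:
$W{\left(A,j \right)} = \left(6 + j\right) \left(A + j\right)$ ($W{\left(A,j \right)} = \left(A + j\right) \left(6 + j\right) = \left(6 + j\right) \left(A + j\right)$)
$h{\left(s,a \right)} = -15$ ($h{\left(s,a \right)} = -15 + 3 \cdot 0 = -15 + 0 = -15$)
$3754 h{\left(W{\left(1,2 \right)},0 \right)} = 3754 \left(-15\right) = -56310$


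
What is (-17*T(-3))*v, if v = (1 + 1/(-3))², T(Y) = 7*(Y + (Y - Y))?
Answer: 476/3 ≈ 158.67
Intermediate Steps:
T(Y) = 7*Y (T(Y) = 7*(Y + 0) = 7*Y)
v = 4/9 (v = (1 + 1*(-⅓))² = (1 - ⅓)² = (⅔)² = 4/9 ≈ 0.44444)
(-17*T(-3))*v = -119*(-3)*(4/9) = -17*(-21)*(4/9) = 357*(4/9) = 476/3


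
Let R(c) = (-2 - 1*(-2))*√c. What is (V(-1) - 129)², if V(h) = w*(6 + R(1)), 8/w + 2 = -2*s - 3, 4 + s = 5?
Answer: 904401/49 ≈ 18457.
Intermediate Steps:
s = 1 (s = -4 + 5 = 1)
w = -8/7 (w = 8/(-2 + (-2*1 - 3)) = 8/(-2 + (-2 - 3)) = 8/(-2 - 5) = 8/(-7) = 8*(-⅐) = -8/7 ≈ -1.1429)
R(c) = 0 (R(c) = (-2 + 2)*√c = 0*√c = 0)
V(h) = -48/7 (V(h) = -8*(6 + 0)/7 = -8/7*6 = -48/7)
(V(-1) - 129)² = (-48/7 - 129)² = (-951/7)² = 904401/49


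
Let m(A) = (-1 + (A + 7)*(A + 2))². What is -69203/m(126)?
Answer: -69203/289782529 ≈ -0.00023881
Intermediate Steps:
m(A) = (-1 + (2 + A)*(7 + A))² (m(A) = (-1 + (7 + A)*(2 + A))² = (-1 + (2 + A)*(7 + A))²)
-69203/m(126) = -69203/(13 + 126² + 9*126)² = -69203/(13 + 15876 + 1134)² = -69203/(17023²) = -69203/289782529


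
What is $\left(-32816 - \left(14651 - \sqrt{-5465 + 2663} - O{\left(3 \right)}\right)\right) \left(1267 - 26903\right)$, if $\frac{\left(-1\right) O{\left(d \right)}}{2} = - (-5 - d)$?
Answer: $1217274188 - 25636 i \sqrt{2802} \approx 1.2173 \cdot 10^{9} - 1.357 \cdot 10^{6} i$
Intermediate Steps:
$O{\left(d \right)} = -10 - 2 d$ ($O{\left(d \right)} = - 2 \left(- (-5 - d)\right) = - 2 \left(5 + d\right) = -10 - 2 d$)
$\left(-32816 - \left(14651 - \sqrt{-5465 + 2663} - O{\left(3 \right)}\right)\right) \left(1267 - 26903\right) = \left(-32816 - \left(14667 - \sqrt{-5465 + 2663}\right)\right) \left(1267 - 26903\right) = \left(-32816 - \left(14667 - i \sqrt{2802}\right)\right) \left(-25636\right) = \left(-47483 + i \sqrt{2802}\right) \left(-25636\right) = 1217274188 - 25636 i \sqrt{2802}$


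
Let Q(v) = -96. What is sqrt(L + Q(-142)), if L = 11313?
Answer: sqrt(11217) ≈ 105.91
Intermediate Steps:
sqrt(L + Q(-142)) = sqrt(11313 - 96) = sqrt(11217)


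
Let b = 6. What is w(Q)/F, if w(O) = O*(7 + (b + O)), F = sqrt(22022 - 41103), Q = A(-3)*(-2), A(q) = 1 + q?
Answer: -68*I*sqrt(19081)/19081 ≈ -0.49228*I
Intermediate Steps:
Q = 4 (Q = (1 - 3)*(-2) = -2*(-2) = 4)
F = I*sqrt(19081) (F = sqrt(-19081) = I*sqrt(19081) ≈ 138.13*I)
w(O) = O*(13 + O) (w(O) = O*(7 + (6 + O)) = O*(13 + O))
w(Q)/F = (4*(13 + 4))/((I*sqrt(19081))) = (4*17)*(-I*sqrt(19081)/19081) = 68*(-I*sqrt(19081)/19081) = -68*I*sqrt(19081)/19081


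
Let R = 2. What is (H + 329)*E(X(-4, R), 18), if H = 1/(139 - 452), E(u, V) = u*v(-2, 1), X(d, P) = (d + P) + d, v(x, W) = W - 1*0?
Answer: -617856/313 ≈ -1974.0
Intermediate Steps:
v(x, W) = W (v(x, W) = W + 0 = W)
X(d, P) = P + 2*d (X(d, P) = (P + d) + d = P + 2*d)
E(u, V) = u (E(u, V) = u*1 = u)
H = -1/313 (H = 1/(-313) = -1/313 ≈ -0.0031949)
(H + 329)*E(X(-4, R), 18) = (-1/313 + 329)*(2 + 2*(-4)) = 102976*(2 - 8)/313 = (102976/313)*(-6) = -617856/313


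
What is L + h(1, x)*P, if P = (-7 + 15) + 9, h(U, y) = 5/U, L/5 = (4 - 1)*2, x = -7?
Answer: 115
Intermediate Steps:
L = 30 (L = 5*((4 - 1)*2) = 5*(3*2) = 5*6 = 30)
P = 17 (P = 8 + 9 = 17)
L + h(1, x)*P = 30 + (5/1)*17 = 30 + (5*1)*17 = 30 + 5*17 = 30 + 85 = 115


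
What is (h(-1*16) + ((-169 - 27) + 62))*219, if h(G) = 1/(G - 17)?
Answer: -322879/11 ≈ -29353.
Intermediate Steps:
h(G) = 1/(-17 + G)
(h(-1*16) + ((-169 - 27) + 62))*219 = (1/(-17 - 1*16) + ((-169 - 27) + 62))*219 = (1/(-17 - 16) + (-196 + 62))*219 = (1/(-33) - 134)*219 = (-1/33 - 134)*219 = -4423/33*219 = -322879/11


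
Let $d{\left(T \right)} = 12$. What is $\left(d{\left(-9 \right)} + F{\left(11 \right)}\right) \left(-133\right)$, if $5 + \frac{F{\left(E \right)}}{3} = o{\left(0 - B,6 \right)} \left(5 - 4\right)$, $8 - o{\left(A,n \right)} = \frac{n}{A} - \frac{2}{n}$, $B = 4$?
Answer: $- \frac{7049}{2} \approx -3524.5$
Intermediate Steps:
$o{\left(A,n \right)} = 8 + \frac{2}{n} - \frac{n}{A}$ ($o{\left(A,n \right)} = 8 - \left(\frac{n}{A} - \frac{2}{n}\right) = 8 - \left(- \frac{2}{n} + \frac{n}{A}\right) = 8 + \left(\frac{2}{n} - \frac{n}{A}\right) = 8 + \frac{2}{n} - \frac{n}{A}$)
$F{\left(E \right)} = \frac{29}{2}$ ($F{\left(E \right)} = -15 + 3 \left(8 + \frac{2}{6} - \frac{6}{0 - 4}\right) \left(5 - 4\right) = -15 + 3 \left(8 + 2 \cdot \frac{1}{6} - \frac{6}{0 - 4}\right) 1 = -15 + 3 \left(8 + \frac{1}{3} - \frac{6}{-4}\right) 1 = -15 + 3 \left(8 + \frac{1}{3} - 6 \left(- \frac{1}{4}\right)\right) 1 = -15 + 3 \left(8 + \frac{1}{3} + \frac{3}{2}\right) 1 = -15 + 3 \cdot \frac{59}{6} \cdot 1 = -15 + 3 \cdot \frac{59}{6} = -15 + \frac{59}{2} = \frac{29}{2}$)
$\left(d{\left(-9 \right)} + F{\left(11 \right)}\right) \left(-133\right) = \left(12 + \frac{29}{2}\right) \left(-133\right) = \frac{53}{2} \left(-133\right) = - \frac{7049}{2}$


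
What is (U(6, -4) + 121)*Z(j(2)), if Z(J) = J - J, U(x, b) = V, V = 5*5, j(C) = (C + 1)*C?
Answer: 0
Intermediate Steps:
j(C) = C*(1 + C) (j(C) = (1 + C)*C = C*(1 + C))
V = 25
U(x, b) = 25
Z(J) = 0
(U(6, -4) + 121)*Z(j(2)) = (25 + 121)*0 = 146*0 = 0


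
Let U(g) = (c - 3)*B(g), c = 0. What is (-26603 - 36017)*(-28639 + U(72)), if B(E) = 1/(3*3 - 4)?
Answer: 1793411752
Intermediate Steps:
B(E) = ⅕ (B(E) = 1/(9 - 4) = 1/5 = ⅕)
U(g) = -⅗ (U(g) = (0 - 3)*(⅕) = -3*⅕ = -⅗)
(-26603 - 36017)*(-28639 + U(72)) = (-26603 - 36017)*(-28639 - ⅗) = -62620*(-143198/5) = 1793411752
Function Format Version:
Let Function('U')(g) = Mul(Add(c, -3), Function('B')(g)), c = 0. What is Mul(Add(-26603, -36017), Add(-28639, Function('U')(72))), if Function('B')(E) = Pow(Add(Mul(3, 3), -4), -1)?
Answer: 1793411752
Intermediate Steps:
Function('B')(E) = Rational(1, 5) (Function('B')(E) = Pow(Add(9, -4), -1) = Pow(5, -1) = Rational(1, 5))
Function('U')(g) = Rational(-3, 5) (Function('U')(g) = Mul(Add(0, -3), Rational(1, 5)) = Mul(-3, Rational(1, 5)) = Rational(-3, 5))
Mul(Add(-26603, -36017), Add(-28639, Function('U')(72))) = Mul(Add(-26603, -36017), Add(-28639, Rational(-3, 5))) = Mul(-62620, Rational(-143198, 5)) = 1793411752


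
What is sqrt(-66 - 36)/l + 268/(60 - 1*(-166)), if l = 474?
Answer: 134/113 + I*sqrt(102)/474 ≈ 1.1858 + 0.021307*I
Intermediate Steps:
sqrt(-66 - 36)/l + 268/(60 - 1*(-166)) = sqrt(-66 - 36)/474 + 268/(60 - 1*(-166)) = sqrt(-102)*(1/474) + 268/(60 + 166) = (I*sqrt(102))*(1/474) + 268/226 = I*sqrt(102)/474 + 268*(1/226) = I*sqrt(102)/474 + 134/113 = 134/113 + I*sqrt(102)/474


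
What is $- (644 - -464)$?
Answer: $-1108$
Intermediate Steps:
$- (644 - -464) = - (644 + 464) = \left(-1\right) 1108 = -1108$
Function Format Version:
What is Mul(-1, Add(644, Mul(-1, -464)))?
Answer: -1108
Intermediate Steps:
Mul(-1, Add(644, Mul(-1, -464))) = Mul(-1, Add(644, 464)) = Mul(-1, 1108) = -1108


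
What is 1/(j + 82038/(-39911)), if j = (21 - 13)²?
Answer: 39911/2472266 ≈ 0.016144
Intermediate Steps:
j = 64 (j = 8² = 64)
1/(j + 82038/(-39911)) = 1/(64 + 82038/(-39911)) = 1/(64 + 82038*(-1/39911)) = 1/(64 - 82038/39911) = 1/(2472266/39911) = 39911/2472266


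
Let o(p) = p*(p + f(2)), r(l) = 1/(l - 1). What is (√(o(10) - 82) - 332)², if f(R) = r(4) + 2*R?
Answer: 330856/3 - 1328*√138/3 ≈ 1.0509e+5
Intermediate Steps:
r(l) = 1/(-1 + l)
f(R) = ⅓ + 2*R (f(R) = 1/(-1 + 4) + 2*R = 1/3 + 2*R = ⅓ + 2*R)
o(p) = p*(13/3 + p) (o(p) = p*(p + (⅓ + 2*2)) = p*(p + (⅓ + 4)) = p*(p + 13/3) = p*(13/3 + p))
(√(o(10) - 82) - 332)² = (√((⅓)*10*(13 + 3*10) - 82) - 332)² = (√((⅓)*10*(13 + 30) - 82) - 332)² = (√((⅓)*10*43 - 82) - 332)² = (√(430/3 - 82) - 332)² = (√(184/3) - 332)² = (2*√138/3 - 332)² = (-332 + 2*√138/3)²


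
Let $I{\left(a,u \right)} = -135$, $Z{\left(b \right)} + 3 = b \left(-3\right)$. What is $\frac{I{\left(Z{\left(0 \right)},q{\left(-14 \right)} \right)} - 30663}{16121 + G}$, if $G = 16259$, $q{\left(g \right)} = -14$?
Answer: $- \frac{15399}{16190} \approx -0.95114$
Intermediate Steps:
$Z{\left(b \right)} = -3 - 3 b$ ($Z{\left(b \right)} = -3 + b \left(-3\right) = -3 - 3 b$)
$\frac{I{\left(Z{\left(0 \right)},q{\left(-14 \right)} \right)} - 30663}{16121 + G} = \frac{-135 - 30663}{16121 + 16259} = - \frac{30798}{32380} = \left(-30798\right) \frac{1}{32380} = - \frac{15399}{16190}$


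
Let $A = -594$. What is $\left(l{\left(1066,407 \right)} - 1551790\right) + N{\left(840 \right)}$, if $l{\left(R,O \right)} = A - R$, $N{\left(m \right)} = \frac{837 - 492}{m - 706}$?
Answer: $- \frac{208161955}{134} \approx -1.5534 \cdot 10^{6}$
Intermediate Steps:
$N{\left(m \right)} = \frac{345}{-706 + m}$
$l{\left(R,O \right)} = -594 - R$
$\left(l{\left(1066,407 \right)} - 1551790\right) + N{\left(840 \right)} = \left(\left(-594 - 1066\right) - 1551790\right) + \frac{345}{-706 + 840} = \left(\left(-594 - 1066\right) - 1551790\right) + \frac{345}{134} = \left(-1660 - 1551790\right) + 345 \cdot \frac{1}{134} = -1553450 + \frac{345}{134} = - \frac{208161955}{134}$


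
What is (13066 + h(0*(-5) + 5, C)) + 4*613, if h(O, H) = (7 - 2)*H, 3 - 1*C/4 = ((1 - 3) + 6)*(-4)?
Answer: 15898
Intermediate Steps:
C = 76 (C = 12 - 4*((1 - 3) + 6)*(-4) = 12 - 4*(-2 + 6)*(-4) = 12 - 16*(-4) = 12 - 4*(-16) = 12 + 64 = 76)
h(O, H) = 5*H
(13066 + h(0*(-5) + 5, C)) + 4*613 = (13066 + 5*76) + 4*613 = (13066 + 380) + 2452 = 13446 + 2452 = 15898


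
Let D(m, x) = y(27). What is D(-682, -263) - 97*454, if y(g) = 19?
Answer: -44019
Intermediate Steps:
D(m, x) = 19
D(-682, -263) - 97*454 = 19 - 97*454 = 19 - 1*44038 = 19 - 44038 = -44019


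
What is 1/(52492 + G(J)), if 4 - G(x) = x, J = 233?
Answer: 1/52263 ≈ 1.9134e-5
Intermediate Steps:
G(x) = 4 - x
1/(52492 + G(J)) = 1/(52492 + (4 - 1*233)) = 1/(52492 + (4 - 233)) = 1/(52492 - 229) = 1/52263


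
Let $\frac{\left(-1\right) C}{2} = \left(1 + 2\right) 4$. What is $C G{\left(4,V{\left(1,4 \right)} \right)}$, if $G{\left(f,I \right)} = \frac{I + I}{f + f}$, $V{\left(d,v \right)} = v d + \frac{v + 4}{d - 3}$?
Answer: $0$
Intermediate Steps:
$V{\left(d,v \right)} = d v + \frac{4 + v}{-3 + d}$
$G{\left(f,I \right)} = \frac{I}{f}$ ($G{\left(f,I \right)} = \frac{2 I}{2 f} = 2 I \frac{1}{2 f} = \frac{I}{f}$)
$C = -24$ ($C = - 2 \left(1 + 2\right) 4 = - 2 \cdot 3 \cdot 4 = \left(-2\right) 12 = -24$)
$C G{\left(4,V{\left(1,4 \right)} \right)} = - 24 \frac{\frac{1}{-3 + 1} \left(4 + 4 + 4 \cdot 1^{2} - 3 \cdot 4\right)}{4} = - 24 \frac{4 + 4 + 4 \cdot 1 - 12}{-2} \cdot \frac{1}{4} = - 24 - \frac{4 + 4 + 4 - 12}{2} \cdot \frac{1}{4} = - 24 \left(- \frac{1}{2}\right) 0 \cdot \frac{1}{4} = - 24 \cdot 0 \cdot \frac{1}{4} = \left(-24\right) 0 = 0$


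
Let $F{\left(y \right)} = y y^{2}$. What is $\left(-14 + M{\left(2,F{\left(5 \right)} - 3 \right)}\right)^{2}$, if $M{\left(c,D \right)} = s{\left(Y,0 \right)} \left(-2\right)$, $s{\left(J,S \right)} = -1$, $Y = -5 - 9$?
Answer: $144$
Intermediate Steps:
$Y = -14$ ($Y = -5 - 9 = -14$)
$F{\left(y \right)} = y^{3}$
$M{\left(c,D \right)} = 2$ ($M{\left(c,D \right)} = \left(-1\right) \left(-2\right) = 2$)
$\left(-14 + M{\left(2,F{\left(5 \right)} - 3 \right)}\right)^{2} = \left(-14 + 2\right)^{2} = \left(-12\right)^{2} = 144$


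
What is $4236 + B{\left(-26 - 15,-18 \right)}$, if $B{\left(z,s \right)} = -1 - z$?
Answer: $4276$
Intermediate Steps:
$4236 + B{\left(-26 - 15,-18 \right)} = 4236 - -40 = 4236 + \left(-1 + 41\right) = 4236 + 40 = 4276$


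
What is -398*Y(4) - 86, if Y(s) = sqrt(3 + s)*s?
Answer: -86 - 1592*sqrt(7) ≈ -4298.0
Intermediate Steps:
Y(s) = s*sqrt(3 + s)
-398*Y(4) - 86 = -1592*sqrt(3 + 4) - 86 = -1592*sqrt(7) - 86 = -86 - 1592*sqrt(7)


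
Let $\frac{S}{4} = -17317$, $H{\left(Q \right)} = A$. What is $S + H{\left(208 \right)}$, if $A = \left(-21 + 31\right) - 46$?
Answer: $-69304$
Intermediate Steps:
$A = -36$ ($A = 10 - 46 = -36$)
$H{\left(Q \right)} = -36$
$S = -69268$ ($S = 4 \left(-17317\right) = -69268$)
$S + H{\left(208 \right)} = -69268 - 36 = -69304$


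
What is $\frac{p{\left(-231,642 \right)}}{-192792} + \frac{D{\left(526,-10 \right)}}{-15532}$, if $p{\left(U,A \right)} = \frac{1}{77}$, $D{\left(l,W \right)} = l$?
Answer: $- \frac{177465389}{5240279352} \approx -0.033866$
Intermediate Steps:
$p{\left(U,A \right)} = \frac{1}{77}$
$\frac{p{\left(-231,642 \right)}}{-192792} + \frac{D{\left(526,-10 \right)}}{-15532} = \frac{1}{77 \left(-192792\right)} + \frac{526}{-15532} = \frac{1}{77} \left(- \frac{1}{192792}\right) + 526 \left(- \frac{1}{15532}\right) = - \frac{1}{14844984} - \frac{263}{7766} = - \frac{177465389}{5240279352}$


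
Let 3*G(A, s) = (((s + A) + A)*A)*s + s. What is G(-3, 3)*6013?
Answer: 60130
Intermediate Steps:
G(A, s) = s/3 + A*s*(s + 2*A)/3 (G(A, s) = ((((s + A) + A)*A)*s + s)/3 = ((((A + s) + A)*A)*s + s)/3 = (((s + 2*A)*A)*s + s)/3 = ((A*(s + 2*A))*s + s)/3 = (A*s*(s + 2*A) + s)/3 = (s + A*s*(s + 2*A))/3 = s/3 + A*s*(s + 2*A)/3)
G(-3, 3)*6013 = ((⅓)*3*(1 + 2*(-3)² - 3*3))*6013 = ((⅓)*3*(1 + 2*9 - 9))*6013 = ((⅓)*3*(1 + 18 - 9))*6013 = ((⅓)*3*10)*6013 = 10*6013 = 60130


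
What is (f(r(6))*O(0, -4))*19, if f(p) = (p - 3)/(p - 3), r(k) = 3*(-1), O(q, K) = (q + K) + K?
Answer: -152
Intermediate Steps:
O(q, K) = q + 2*K (O(q, K) = (K + q) + K = q + 2*K)
r(k) = -3
f(p) = 1 (f(p) = (-3 + p)/(-3 + p) = 1)
(f(r(6))*O(0, -4))*19 = (1*(0 + 2*(-4)))*19 = (1*(0 - 8))*19 = (1*(-8))*19 = -8*19 = -152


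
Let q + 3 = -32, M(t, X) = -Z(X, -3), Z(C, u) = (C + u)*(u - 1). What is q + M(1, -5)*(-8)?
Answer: 221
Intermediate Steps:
Z(C, u) = (-1 + u)*(C + u) (Z(C, u) = (C + u)*(-1 + u) = (-1 + u)*(C + u))
M(t, X) = -12 + 4*X (M(t, X) = -((-3)² - X - 1*(-3) + X*(-3)) = -(9 - X + 3 - 3*X) = -(12 - 4*X) = -12 + 4*X)
q = -35 (q = -3 - 32 = -35)
q + M(1, -5)*(-8) = -35 + (-12 + 4*(-5))*(-8) = -35 + (-12 - 20)*(-8) = -35 - 32*(-8) = -35 + 256 = 221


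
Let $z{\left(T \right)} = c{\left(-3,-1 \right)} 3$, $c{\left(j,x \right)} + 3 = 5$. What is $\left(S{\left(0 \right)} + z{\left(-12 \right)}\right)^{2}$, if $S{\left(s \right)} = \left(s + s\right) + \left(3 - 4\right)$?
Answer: $25$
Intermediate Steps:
$c{\left(j,x \right)} = 2$ ($c{\left(j,x \right)} = -3 + 5 = 2$)
$z{\left(T \right)} = 6$ ($z{\left(T \right)} = 2 \cdot 3 = 6$)
$S{\left(s \right)} = -1 + 2 s$ ($S{\left(s \right)} = 2 s + \left(3 - 4\right) = 2 s - 1 = -1 + 2 s$)
$\left(S{\left(0 \right)} + z{\left(-12 \right)}\right)^{2} = \left(\left(-1 + 2 \cdot 0\right) + 6\right)^{2} = \left(\left(-1 + 0\right) + 6\right)^{2} = \left(-1 + 6\right)^{2} = 5^{2} = 25$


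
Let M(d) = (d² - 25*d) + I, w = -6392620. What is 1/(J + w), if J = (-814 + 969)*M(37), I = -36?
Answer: -1/6329380 ≈ -1.5799e-7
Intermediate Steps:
M(d) = -36 + d² - 25*d (M(d) = (d² - 25*d) - 36 = -36 + d² - 25*d)
J = 63240 (J = (-814 + 969)*(-36 + 37² - 25*37) = 155*(-36 + 1369 - 925) = 155*408 = 63240)
1/(J + w) = 1/(63240 - 6392620) = 1/(-6329380) = -1/6329380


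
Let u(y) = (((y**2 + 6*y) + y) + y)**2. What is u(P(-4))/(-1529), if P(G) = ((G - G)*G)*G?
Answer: 0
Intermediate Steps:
P(G) = 0 (P(G) = (0*G)*G = 0*G = 0)
u(y) = (y**2 + 8*y)**2 (u(y) = ((y**2 + 7*y) + y)**2 = (y**2 + 8*y)**2)
u(P(-4))/(-1529) = (0**2*(8 + 0)**2)/(-1529) = (0*8**2)*(-1/1529) = (0*64)*(-1/1529) = 0*(-1/1529) = 0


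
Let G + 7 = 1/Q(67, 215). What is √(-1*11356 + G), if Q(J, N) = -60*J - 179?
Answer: I*√200347886362/4199 ≈ 106.6*I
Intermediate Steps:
Q(J, N) = -179 - 60*J
G = -29394/4199 (G = -7 + 1/(-179 - 60*67) = -7 + 1/(-179 - 4020) = -7 + 1/(-4199) = -7 - 1/4199 = -29394/4199 ≈ -7.0002)
√(-1*11356 + G) = √(-1*11356 - 29394/4199) = √(-11356 - 29394/4199) = √(-47713238/4199) = I*√200347886362/4199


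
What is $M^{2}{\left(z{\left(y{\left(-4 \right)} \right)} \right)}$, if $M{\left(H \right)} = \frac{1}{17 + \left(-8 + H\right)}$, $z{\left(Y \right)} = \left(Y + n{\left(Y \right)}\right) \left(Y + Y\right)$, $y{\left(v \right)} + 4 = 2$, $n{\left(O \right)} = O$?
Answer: $\frac{1}{625} \approx 0.0016$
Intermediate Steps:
$y{\left(v \right)} = -2$ ($y{\left(v \right)} = -4 + 2 = -2$)
$z{\left(Y \right)} = 4 Y^{2}$ ($z{\left(Y \right)} = \left(Y + Y\right) \left(Y + Y\right) = 2 Y 2 Y = 4 Y^{2}$)
$M{\left(H \right)} = \frac{1}{9 + H}$
$M^{2}{\left(z{\left(y{\left(-4 \right)} \right)} \right)} = \left(\frac{1}{9 + 4 \left(-2\right)^{2}}\right)^{2} = \left(\frac{1}{9 + 4 \cdot 4}\right)^{2} = \left(\frac{1}{9 + 16}\right)^{2} = \left(\frac{1}{25}\right)^{2} = \frac{1}{625}$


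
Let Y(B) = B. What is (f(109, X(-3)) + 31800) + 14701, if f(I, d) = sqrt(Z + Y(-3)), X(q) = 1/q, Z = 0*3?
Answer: 46501 + I*sqrt(3) ≈ 46501.0 + 1.732*I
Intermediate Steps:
Z = 0
f(I, d) = I*sqrt(3) (f(I, d) = sqrt(0 - 3) = sqrt(-3) = I*sqrt(3))
(f(109, X(-3)) + 31800) + 14701 = (I*sqrt(3) + 31800) + 14701 = (31800 + I*sqrt(3)) + 14701 = 46501 + I*sqrt(3)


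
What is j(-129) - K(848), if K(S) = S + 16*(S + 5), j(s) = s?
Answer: -14625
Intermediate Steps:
K(S) = 80 + 17*S (K(S) = S + 16*(5 + S) = S + (80 + 16*S) = 80 + 17*S)
j(-129) - K(848) = -129 - (80 + 17*848) = -129 - (80 + 14416) = -129 - 1*14496 = -129 - 14496 = -14625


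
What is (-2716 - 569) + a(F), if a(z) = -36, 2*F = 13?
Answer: -3321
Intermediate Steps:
F = 13/2 (F = (½)*13 = 13/2 ≈ 6.5000)
(-2716 - 569) + a(F) = (-2716 - 569) - 36 = -3285 - 36 = -3321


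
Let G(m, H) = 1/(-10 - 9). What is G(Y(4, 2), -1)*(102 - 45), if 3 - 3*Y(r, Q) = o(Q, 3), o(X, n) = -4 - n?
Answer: -3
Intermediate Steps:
Y(r, Q) = 10/3 (Y(r, Q) = 1 - (-4 - 1*3)/3 = 1 - (-4 - 3)/3 = 1 - ⅓*(-7) = 1 + 7/3 = 10/3)
G(m, H) = -1/19 (G(m, H) = 1/(-19) = -1/19)
G(Y(4, 2), -1)*(102 - 45) = -(102 - 45)/19 = -1/19*57 = -3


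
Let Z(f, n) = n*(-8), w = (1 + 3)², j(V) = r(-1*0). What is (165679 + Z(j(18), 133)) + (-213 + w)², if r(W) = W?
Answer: 203424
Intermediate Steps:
j(V) = 0 (j(V) = -1*0 = 0)
w = 16 (w = 4² = 16)
Z(f, n) = -8*n
(165679 + Z(j(18), 133)) + (-213 + w)² = (165679 - 8*133) + (-213 + 16)² = (165679 - 1064) + (-197)² = 164615 + 38809 = 203424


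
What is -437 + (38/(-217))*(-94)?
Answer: -91257/217 ≈ -420.54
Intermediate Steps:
-437 + (38/(-217))*(-94) = -437 + (38*(-1/217))*(-94) = -437 - 38/217*(-94) = -437 + 3572/217 = -91257/217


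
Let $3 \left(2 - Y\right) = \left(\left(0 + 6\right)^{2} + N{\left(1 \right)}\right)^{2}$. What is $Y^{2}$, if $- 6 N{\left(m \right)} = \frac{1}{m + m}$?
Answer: $\frac{34186900609}{186624} \approx 1.8319 \cdot 10^{5}$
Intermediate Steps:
$N{\left(m \right)} = - \frac{1}{12 m}$ ($N{\left(m \right)} = - \frac{1}{6 \left(m + m\right)} = - \frac{1}{6 \cdot 2 m} = - \frac{\frac{1}{2} \frac{1}{m}}{6} = - \frac{1}{12 m}$)
$Y = - \frac{184897}{432}$ ($Y = 2 - \frac{\left(\left(0 + 6\right)^{2} - \frac{1}{12 \cdot 1}\right)^{2}}{3} = 2 - \frac{\left(6^{2} - \frac{1}{12}\right)^{2}}{3} = 2 - \frac{\left(36 - \frac{1}{12}\right)^{2}}{3} = 2 - \frac{\left(\frac{431}{12}\right)^{2}}{3} = 2 - \frac{185761}{432} = - \frac{184897}{432} \approx -428.0$)
$Y^{2} = \left(- \frac{184897}{432}\right)^{2} = \frac{34186900609}{186624}$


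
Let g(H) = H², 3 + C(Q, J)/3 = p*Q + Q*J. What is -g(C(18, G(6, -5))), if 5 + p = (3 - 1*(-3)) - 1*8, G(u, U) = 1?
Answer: -110889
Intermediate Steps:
p = -7 (p = -5 + ((3 - 1*(-3)) - 1*8) = -5 + ((3 + 3) - 8) = -5 + (6 - 8) = -5 - 2 = -7)
C(Q, J) = -9 - 21*Q + 3*J*Q (C(Q, J) = -9 + 3*(-7*Q + Q*J) = -9 + 3*(-7*Q + J*Q) = -9 + (-21*Q + 3*J*Q) = -9 - 21*Q + 3*J*Q)
-g(C(18, G(6, -5))) = -(-9 - 21*18 + 3*1*18)² = -(-9 - 378 + 54)² = -1*(-333)² = -1*110889 = -110889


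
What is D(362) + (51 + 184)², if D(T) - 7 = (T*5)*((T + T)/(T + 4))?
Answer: 10762676/183 ≈ 58812.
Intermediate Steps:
D(T) = 7 + 10*T²/(4 + T) (D(T) = 7 + (T*5)*((T + T)/(T + 4)) = 7 + (5*T)*((2*T)/(4 + T)) = 7 + (5*T)*(2*T/(4 + T)) = 7 + 10*T²/(4 + T))
D(362) + (51 + 184)² = (28 + 7*362 + 10*362²)/(4 + 362) + (51 + 184)² = (28 + 2534 + 10*131044)/366 + 235² = (28 + 2534 + 1310440)/366 + 55225 = (1/366)*1313002 + 55225 = 656501/183 + 55225 = 10762676/183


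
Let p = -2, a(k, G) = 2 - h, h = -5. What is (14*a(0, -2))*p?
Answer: -196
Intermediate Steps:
a(k, G) = 7 (a(k, G) = 2 - 1*(-5) = 2 + 5 = 7)
(14*a(0, -2))*p = (14*7)*(-2) = 98*(-2) = -196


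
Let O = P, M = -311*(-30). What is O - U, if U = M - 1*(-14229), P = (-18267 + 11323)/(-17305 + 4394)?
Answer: -304163305/12911 ≈ -23558.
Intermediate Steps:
M = 9330
P = 6944/12911 (P = -6944/(-12911) = -6944*(-1/12911) = 6944/12911 ≈ 0.53784)
O = 6944/12911 ≈ 0.53784
U = 23559 (U = 9330 - 1*(-14229) = 9330 + 14229 = 23559)
O - U = 6944/12911 - 1*23559 = 6944/12911 - 23559 = -304163305/12911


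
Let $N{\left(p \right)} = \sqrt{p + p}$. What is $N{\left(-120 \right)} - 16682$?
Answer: $-16682 + 4 i \sqrt{15} \approx -16682.0 + 15.492 i$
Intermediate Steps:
$N{\left(p \right)} = \sqrt{2} \sqrt{p}$ ($N{\left(p \right)} = \sqrt{2 p} = \sqrt{2} \sqrt{p}$)
$N{\left(-120 \right)} - 16682 = \sqrt{2} \sqrt{-120} - 16682 = \sqrt{2} \cdot 2 i \sqrt{30} - 16682 = 4 i \sqrt{15} - 16682 = -16682 + 4 i \sqrt{15}$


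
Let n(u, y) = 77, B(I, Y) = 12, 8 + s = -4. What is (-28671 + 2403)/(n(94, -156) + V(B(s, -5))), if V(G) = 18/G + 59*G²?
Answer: -4776/1559 ≈ -3.0635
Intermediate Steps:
s = -12 (s = -8 - 4 = -12)
(-28671 + 2403)/(n(94, -156) + V(B(s, -5))) = (-28671 + 2403)/(77 + (18 + 59*12³)/12) = -26268/(77 + (18 + 59*1728)/12) = -26268/(77 + (18 + 101952)/12) = -26268/(77 + (1/12)*101970) = -26268/(77 + 16995/2) = -26268/17149/2 = -26268*2/17149 = -4776/1559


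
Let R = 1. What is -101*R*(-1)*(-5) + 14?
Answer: -491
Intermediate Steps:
-101*R*(-1)*(-5) + 14 = -101*1*(-1)*(-5) + 14 = -(-101)*(-5) + 14 = -101*5 + 14 = -505 + 14 = -491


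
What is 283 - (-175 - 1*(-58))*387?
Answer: 45562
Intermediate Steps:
283 - (-175 - 1*(-58))*387 = 283 - (-175 + 58)*387 = 283 - 1*(-117)*387 = 283 + 117*387 = 283 + 45279 = 45562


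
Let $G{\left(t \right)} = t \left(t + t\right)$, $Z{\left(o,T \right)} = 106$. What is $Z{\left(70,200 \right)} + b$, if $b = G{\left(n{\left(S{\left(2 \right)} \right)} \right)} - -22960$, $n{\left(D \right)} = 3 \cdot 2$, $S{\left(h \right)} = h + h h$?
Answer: $23138$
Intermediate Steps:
$S{\left(h \right)} = h + h^{2}$
$n{\left(D \right)} = 6$
$G{\left(t \right)} = 2 t^{2}$ ($G{\left(t \right)} = t 2 t = 2 t^{2}$)
$b = 23032$ ($b = 2 \cdot 6^{2} - -22960 = 2 \cdot 36 + 22960 = 72 + 22960 = 23032$)
$Z{\left(70,200 \right)} + b = 106 + 23032 = 23138$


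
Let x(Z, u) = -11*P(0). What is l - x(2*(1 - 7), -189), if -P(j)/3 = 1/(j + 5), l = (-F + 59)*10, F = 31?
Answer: 1367/5 ≈ 273.40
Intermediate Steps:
l = 280 (l = (-1*31 + 59)*10 = (-31 + 59)*10 = 28*10 = 280)
P(j) = -3/(5 + j) (P(j) = -3/(j + 5) = -3/(5 + j))
x(Z, u) = 33/5 (x(Z, u) = -(-33)/(5 + 0) = -(-33)/5 = -11*(-3/5) = 33/5)
l - x(2*(1 - 7), -189) = 280 - 1*33/5 = 280 - 33/5 = 1367/5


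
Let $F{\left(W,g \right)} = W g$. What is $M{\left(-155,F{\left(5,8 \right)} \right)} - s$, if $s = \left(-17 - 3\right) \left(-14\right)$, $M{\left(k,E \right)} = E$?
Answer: $-240$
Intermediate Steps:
$s = 280$ ($s = \left(-20\right) \left(-14\right) = 280$)
$M{\left(-155,F{\left(5,8 \right)} \right)} - s = 5 \cdot 8 - 280 = 40 - 280 = -240$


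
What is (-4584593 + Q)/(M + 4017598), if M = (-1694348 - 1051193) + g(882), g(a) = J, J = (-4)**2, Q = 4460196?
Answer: -124397/1272073 ≈ -0.097791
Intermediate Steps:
J = 16
g(a) = 16
M = -2745525 (M = (-1694348 - 1051193) + 16 = -2745541 + 16 = -2745525)
(-4584593 + Q)/(M + 4017598) = (-4584593 + 4460196)/(-2745525 + 4017598) = -124397/1272073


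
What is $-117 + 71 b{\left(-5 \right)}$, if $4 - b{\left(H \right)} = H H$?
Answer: $-1608$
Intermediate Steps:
$b{\left(H \right)} = 4 - H^{2}$ ($b{\left(H \right)} = 4 - H H = 4 - H^{2}$)
$-117 + 71 b{\left(-5 \right)} = -117 + 71 \left(4 - \left(-5\right)^{2}\right) = -117 + 71 \left(4 - 25\right) = -117 + 71 \left(-21\right) = -117 - 1491 = -1608$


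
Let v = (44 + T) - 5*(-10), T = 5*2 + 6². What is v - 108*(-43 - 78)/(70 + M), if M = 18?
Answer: 577/2 ≈ 288.50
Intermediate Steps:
T = 46 (T = 10 + 36 = 46)
v = 140 (v = (44 + 46) - 5*(-10) = 90 + 50 = 140)
v - 108*(-43 - 78)/(70 + M) = 140 - 108*(-43 - 78)/(70 + 18) = 140 - (-13068)/88 = 140 - 108*(-11/8) = 140 + 297/2 = 577/2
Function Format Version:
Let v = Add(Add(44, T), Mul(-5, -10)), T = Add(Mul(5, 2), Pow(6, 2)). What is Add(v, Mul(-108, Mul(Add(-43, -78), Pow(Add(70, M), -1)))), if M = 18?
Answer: Rational(577, 2) ≈ 288.50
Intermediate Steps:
T = 46 (T = Add(10, 36) = 46)
v = 140 (v = Add(Add(44, 46), Mul(-5, -10)) = Add(90, 50) = 140)
Add(v, Mul(-108, Mul(Add(-43, -78), Pow(Add(70, M), -1)))) = Add(140, Mul(-108, Mul(Add(-43, -78), Pow(Add(70, 18), -1)))) = Add(140, Mul(-108, Mul(-121, Pow(88, -1)))) = Add(140, Mul(-108, Mul(-121, Rational(1, 88)))) = Add(140, Mul(-108, Rational(-11, 8))) = Add(140, Rational(297, 2)) = Rational(577, 2)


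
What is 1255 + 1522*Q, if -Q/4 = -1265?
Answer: 7702575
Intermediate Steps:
Q = 5060 (Q = -4*(-1265) = 5060)
1255 + 1522*Q = 1255 + 1522*5060 = 1255 + 7701320 = 7702575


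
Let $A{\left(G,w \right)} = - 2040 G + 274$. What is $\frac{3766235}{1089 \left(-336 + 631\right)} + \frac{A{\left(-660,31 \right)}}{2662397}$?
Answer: $\frac{190178882203}{15551060877} \approx 12.229$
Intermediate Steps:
$A{\left(G,w \right)} = 274 - 2040 G$
$\frac{3766235}{1089 \left(-336 + 631\right)} + \frac{A{\left(-660,31 \right)}}{2662397} = \frac{3766235}{1089 \left(-336 + 631\right)} + \frac{274 - -1346400}{2662397} = \frac{3766235}{1089 \cdot 295} + \left(274 + 1346400\right) \frac{1}{2662397} = \frac{3766235}{321255} + 1346674 \cdot \frac{1}{2662397} = 3766235 \cdot \frac{1}{321255} + \frac{1346674}{2662397} = \frac{68477}{5841} + \frac{1346674}{2662397} = \frac{190178882203}{15551060877}$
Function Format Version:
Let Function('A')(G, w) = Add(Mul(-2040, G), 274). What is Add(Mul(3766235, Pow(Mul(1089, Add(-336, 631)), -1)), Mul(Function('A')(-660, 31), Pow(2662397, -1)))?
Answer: Rational(190178882203, 15551060877) ≈ 12.229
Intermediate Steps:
Function('A')(G, w) = Add(274, Mul(-2040, G))
Add(Mul(3766235, Pow(Mul(1089, Add(-336, 631)), -1)), Mul(Function('A')(-660, 31), Pow(2662397, -1))) = Add(Mul(3766235, Pow(Mul(1089, Add(-336, 631)), -1)), Mul(Add(274, Mul(-2040, -660)), Pow(2662397, -1))) = Add(Mul(3766235, Pow(Mul(1089, 295), -1)), Mul(Add(274, 1346400), Rational(1, 2662397))) = Add(Mul(3766235, Pow(321255, -1)), Mul(1346674, Rational(1, 2662397))) = Add(Mul(3766235, Rational(1, 321255)), Rational(1346674, 2662397)) = Add(Rational(68477, 5841), Rational(1346674, 2662397)) = Rational(190178882203, 15551060877)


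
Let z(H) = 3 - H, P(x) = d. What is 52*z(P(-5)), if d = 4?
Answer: -52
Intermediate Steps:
P(x) = 4
52*z(P(-5)) = 52*(3 - 1*4) = 52*(3 - 4) = 52*(-1) = -52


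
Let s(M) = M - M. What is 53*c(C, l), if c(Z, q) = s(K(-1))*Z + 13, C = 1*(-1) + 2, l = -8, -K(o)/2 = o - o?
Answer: 689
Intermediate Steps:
K(o) = 0 (K(o) = -2*(o - o) = -2*0 = 0)
s(M) = 0
C = 1 (C = -1 + 2 = 1)
c(Z, q) = 13 (c(Z, q) = 0*Z + 13 = 0 + 13 = 13)
53*c(C, l) = 53*13 = 689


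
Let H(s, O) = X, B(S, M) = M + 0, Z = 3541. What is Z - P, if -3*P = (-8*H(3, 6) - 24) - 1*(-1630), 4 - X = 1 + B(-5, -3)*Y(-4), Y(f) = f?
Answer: 12301/3 ≈ 4100.3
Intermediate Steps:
B(S, M) = M
X = -9 (X = 4 - (1 - 3*(-4)) = 4 - (1 + 12) = 4 - 1*13 = 4 - 13 = -9)
H(s, O) = -9
P = -1678/3 (P = -((-8*(-9) - 24) - 1*(-1630))/3 = -((72 - 24) + 1630)/3 = -(48 + 1630)/3 = -⅓*1678 = -1678/3 ≈ -559.33)
Z - P = 3541 - 1*(-1678/3) = 3541 + 1678/3 = 12301/3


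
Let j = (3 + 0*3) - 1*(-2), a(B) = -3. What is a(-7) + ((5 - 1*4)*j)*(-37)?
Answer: -188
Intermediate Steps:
j = 5 (j = (3 + 0) + 2 = 3 + 2 = 5)
a(-7) + ((5 - 1*4)*j)*(-37) = -3 + ((5 - 1*4)*5)*(-37) = -3 + ((5 - 4)*5)*(-37) = -3 + (1*5)*(-37) = -3 + 5*(-37) = -3 - 185 = -188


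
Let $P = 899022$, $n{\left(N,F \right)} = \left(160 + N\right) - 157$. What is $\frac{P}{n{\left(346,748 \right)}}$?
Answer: $\frac{899022}{349} \approx 2576.0$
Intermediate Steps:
$n{\left(N,F \right)} = 3 + N$
$\frac{P}{n{\left(346,748 \right)}} = \frac{899022}{3 + 346} = \frac{899022}{349}$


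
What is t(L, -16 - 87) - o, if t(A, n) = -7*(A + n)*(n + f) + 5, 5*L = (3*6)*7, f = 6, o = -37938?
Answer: -74416/5 ≈ -14883.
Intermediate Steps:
L = 126/5 (L = ((3*6)*7)/5 = (18*7)/5 = (1/5)*126 = 126/5 ≈ 25.200)
t(A, n) = 5 - 7*(6 + n)*(A + n) (t(A, n) = -7*(A + n)*(n + 6) + 5 = -7*(A + n)*(6 + n) + 5 = -7*(6 + n)*(A + n) + 5 = 5 - 7*(6 + n)*(A + n))
t(L, -16 - 87) - o = (5 - 42*126/5 - 42*(-16 - 87) - 7*(-16 - 87)**2 - 7*126/5*(-16 - 87)) - 1*(-37938) = (5 - 5292/5 - 42*(-103) - 7*(-103)**2 - 7*126/5*(-103)) + 37938 = (5 - 5292/5 + 4326 - 7*10609 + 90846/5) + 37938 = (5 - 5292/5 + 4326 - 74263 + 90846/5) + 37938 = -264106/5 + 37938 = -74416/5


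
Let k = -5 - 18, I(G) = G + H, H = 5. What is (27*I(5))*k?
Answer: -6210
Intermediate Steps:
I(G) = 5 + G (I(G) = G + 5 = 5 + G)
k = -23
(27*I(5))*k = (27*(5 + 5))*(-23) = (27*10)*(-23) = 270*(-23) = -6210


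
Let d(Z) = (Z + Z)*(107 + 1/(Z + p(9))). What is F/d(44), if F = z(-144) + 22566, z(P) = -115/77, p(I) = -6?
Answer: 33011873/13778996 ≈ 2.3958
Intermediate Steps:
z(P) = -115/77 (z(P) = -115*1/77 = -115/77)
d(Z) = 2*Z*(107 + 1/(-6 + Z)) (d(Z) = (Z + Z)*(107 + 1/(Z - 6)) = (2*Z)*(107 + 1/(-6 + Z)) = 2*Z*(107 + 1/(-6 + Z)))
F = 1737467/77 (F = -115/77 + 22566 = 1737467/77 ≈ 22565.)
F/d(44) = 1737467/(77*((2*44*(-641 + 107*44)/(-6 + 44)))) = 1737467/(77*((2*44*(-641 + 4708)/38))) = 1737467/(77*((2*44*(1/38)*4067))) = 1737467/(77*(178948/19)) = (1737467/77)*(19/178948) = 33011873/13778996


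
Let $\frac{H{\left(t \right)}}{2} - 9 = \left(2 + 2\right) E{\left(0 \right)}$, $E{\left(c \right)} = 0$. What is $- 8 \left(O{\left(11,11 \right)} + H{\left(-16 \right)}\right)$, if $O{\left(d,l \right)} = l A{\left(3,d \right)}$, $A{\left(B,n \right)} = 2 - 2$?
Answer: $-144$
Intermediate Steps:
$A{\left(B,n \right)} = 0$
$O{\left(d,l \right)} = 0$ ($O{\left(d,l \right)} = l 0 = 0$)
$H{\left(t \right)} = 18$ ($H{\left(t \right)} = 18 + 2 \left(2 + 2\right) 0 = 18 + 2 \cdot 4 \cdot 0 = 18 + 2 \cdot 0 = 18 + 0 = 18$)
$- 8 \left(O{\left(11,11 \right)} + H{\left(-16 \right)}\right) = - 8 \left(0 + 18\right) = \left(-8\right) 18 = -144$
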